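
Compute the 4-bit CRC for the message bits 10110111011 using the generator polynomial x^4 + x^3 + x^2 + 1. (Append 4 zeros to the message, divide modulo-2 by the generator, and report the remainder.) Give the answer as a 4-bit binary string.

Append 4 zeros: 101101110110000. Divide by 11101 (XOR where the leading bit is 1):
  pos 0: 10110 XOR 11101 = 01011
  pos 1: 10111 XOR 11101 = 01010
  pos 2: 10101 XOR 11101 = 01000
  pos 3: 10001 XOR 11101 = 01100
  pos 4: 11000 XOR 11101 = 00101
  pos 6: 10111 XOR 11101 = 01010
  pos 7: 10100 XOR 11101 = 01001
  pos 8: 10010 XOR 11101 = 01111
  pos 9: 11110 XOR 11101 = 00011
Remainder (last 4 bits) = 0110. This is the CRC / FCS.

0110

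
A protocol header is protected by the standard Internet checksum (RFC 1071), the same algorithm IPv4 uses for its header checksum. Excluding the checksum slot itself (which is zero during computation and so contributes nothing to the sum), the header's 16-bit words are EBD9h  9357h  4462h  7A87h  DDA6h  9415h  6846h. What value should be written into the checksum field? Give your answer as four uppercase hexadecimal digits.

E7E1

One's-complement addition (fold any carry out of bit 15 back into bit 0):
  0xEBD9 + 0x9357 = 0x17F30 → wrap carry → 0x7F31
  0x7F31 + 0x4462 = 0x0C393
  0xC393 + 0x7A87 = 0x13E1A → wrap carry → 0x3E1B
  0x3E1B + 0xDDA6 = 0x11BC1 → wrap carry → 0x1BC2
  0x1BC2 + 0x9415 = 0x0AFD7
  0xAFD7 + 0x6846 = 0x1181D → wrap carry → 0x181E
One's-complement sum = 0x181E.
Checksum = ~0x181E & 0xFFFF = 0xE7E1.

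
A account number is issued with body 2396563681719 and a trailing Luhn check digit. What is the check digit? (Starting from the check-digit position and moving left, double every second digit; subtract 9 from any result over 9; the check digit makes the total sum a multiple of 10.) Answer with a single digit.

Partial digits right→left: 9 1 7 1 8 6 3 6 5 6 9 3 2
Double every second digit counting from the check-digit position (so the 1st, 3rd, 5th, ... of the partial from the right).
  doubled (with −9 where >9): 9 5 7 6 1 9 4 → sum 41
  kept as-is: 1 1 6 6 6 3 → sum 23
Total = 41 + 23 = 64.
Check digit = (10 − (64 mod 10)) mod 10 = 6.

6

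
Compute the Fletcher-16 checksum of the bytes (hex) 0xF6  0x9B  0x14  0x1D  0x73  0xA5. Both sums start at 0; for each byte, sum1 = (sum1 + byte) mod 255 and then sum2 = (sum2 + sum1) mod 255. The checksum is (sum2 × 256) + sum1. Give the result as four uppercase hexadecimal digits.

Running sums (mod 255):
  after byte 0 (0xF6): sum1=246, sum2=246
  after byte 1 (0x9B): sum1=146, sum2=137
  after byte 2 (0x14): sum1=166, sum2=48
  after byte 3 (0x1D): sum1=195, sum2=243
  after byte 4 (0x73): sum1=55, sum2=43
  after byte 5 (0xA5): sum1=220, sum2=8
Checksum = sum2·256 + sum1 = 8·256 + 220 = 2268 = 0x08DC.

08DC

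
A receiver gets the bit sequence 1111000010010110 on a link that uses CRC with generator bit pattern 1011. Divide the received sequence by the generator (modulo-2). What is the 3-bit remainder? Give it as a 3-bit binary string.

Modulo-2 division of 1111000010010110 by 1011:
  pos 0: 1111 XOR 1011 = 0100
  pos 1: 1000 XOR 1011 = 0011
  pos 3: 1100 XOR 1011 = 0111
  pos 4: 1110 XOR 1011 = 0101
  pos 5: 1011 XOR 1011 = 0000
  pos 11: 1011 XOR 1011 = 0000
Remainder = 000 (zero — the frame passes the CRC check).

000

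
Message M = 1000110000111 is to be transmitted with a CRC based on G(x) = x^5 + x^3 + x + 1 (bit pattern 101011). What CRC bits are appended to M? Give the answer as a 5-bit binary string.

11011

Append 5 zeros: 100011000011100000. Divide by 101011 (XOR where the leading bit is 1):
  pos 0: 100011 XOR 101011 = 001000
  pos 2: 100000 XOR 101011 = 001011
  pos 4: 101100 XOR 101011 = 000111
  pos 7: 111111 XOR 101011 = 010100
  pos 8: 101000 XOR 101011 = 000011
  pos 12: 110000 XOR 101011 = 011011
Remainder (last 5 bits) = 11011. This is the CRC / FCS.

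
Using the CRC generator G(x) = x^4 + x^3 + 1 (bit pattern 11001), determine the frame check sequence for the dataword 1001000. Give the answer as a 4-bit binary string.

Append 4 zeros: 10010000000. Divide by 11001 (XOR where the leading bit is 1):
  pos 0: 10010 XOR 11001 = 01011
  pos 1: 10110 XOR 11001 = 01111
  pos 2: 11110 XOR 11001 = 00111
  pos 4: 11100 XOR 11001 = 00101
  pos 6: 10100 XOR 11001 = 01101
Remainder (last 4 bits) = 1101. This is the CRC / FCS.

1101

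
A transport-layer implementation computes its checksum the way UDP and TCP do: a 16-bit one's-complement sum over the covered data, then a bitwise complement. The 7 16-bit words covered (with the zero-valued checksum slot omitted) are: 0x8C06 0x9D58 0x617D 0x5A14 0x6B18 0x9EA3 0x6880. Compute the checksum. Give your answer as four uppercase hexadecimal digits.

One's-complement addition (fold any carry out of bit 15 back into bit 0):
  0x8C06 + 0x9D58 = 0x1295E → wrap carry → 0x295F
  0x295F + 0x617D = 0x08ADC
  0x8ADC + 0x5A14 = 0x0E4F0
  0xE4F0 + 0x6B18 = 0x15008 → wrap carry → 0x5009
  0x5009 + 0x9EA3 = 0x0EEAC
  0xEEAC + 0x6880 = 0x1572C → wrap carry → 0x572D
One's-complement sum = 0x572D.
Checksum = ~0x572D & 0xFFFF = 0xA8D2.

A8D2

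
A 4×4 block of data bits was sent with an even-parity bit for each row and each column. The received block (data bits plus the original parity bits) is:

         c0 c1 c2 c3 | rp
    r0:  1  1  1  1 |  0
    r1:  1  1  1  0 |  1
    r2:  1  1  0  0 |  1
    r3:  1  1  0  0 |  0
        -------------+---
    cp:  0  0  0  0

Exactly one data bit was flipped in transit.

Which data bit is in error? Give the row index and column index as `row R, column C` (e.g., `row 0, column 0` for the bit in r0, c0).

Recompute each row's even parity and compare to rp:
  r0: data parity 0, sent rp 0 → ok
  r1: data parity 1, sent rp 1 → ok
  r2: data parity 0, sent rp 1 → mismatch
  r3: data parity 0, sent rp 0 → ok
Recompute each column's even parity and compare to cp:
  c0: data parity 0, sent cp 0 → ok
  c1: data parity 0, sent cp 0 → ok
  c2: data parity 0, sent cp 0 → ok
  c3: data parity 1, sent cp 0 → mismatch
Exactly one row (r2) and one column (c3) fail → the flipped bit is at their intersection.

row 2, column 3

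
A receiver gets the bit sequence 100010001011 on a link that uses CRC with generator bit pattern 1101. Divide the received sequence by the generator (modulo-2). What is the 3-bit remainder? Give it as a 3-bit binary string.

Modulo-2 division of 100010001011 by 1101:
  pos 0: 1000 XOR 1101 = 0101
  pos 1: 1011 XOR 1101 = 0110
  pos 2: 1100 XOR 1101 = 0001
  pos 5: 1001 XOR 1101 = 0100
  pos 6: 1000 XOR 1101 = 0101
  pos 7: 1011 XOR 1101 = 0110
  pos 8: 1101 XOR 1101 = 0000
Remainder = 000 (zero — the frame passes the CRC check).

000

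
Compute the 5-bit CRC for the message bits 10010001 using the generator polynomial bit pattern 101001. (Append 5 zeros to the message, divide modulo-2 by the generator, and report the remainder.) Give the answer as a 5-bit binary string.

01010

Append 5 zeros: 1001000100000. Divide by 101001 (XOR where the leading bit is 1):
  pos 0: 100100 XOR 101001 = 001101
  pos 2: 110101 XOR 101001 = 011100
  pos 3: 111000 XOR 101001 = 010001
  pos 4: 100010 XOR 101001 = 001011
  pos 6: 101100 XOR 101001 = 000101
Remainder (last 5 bits) = 01010. This is the CRC / FCS.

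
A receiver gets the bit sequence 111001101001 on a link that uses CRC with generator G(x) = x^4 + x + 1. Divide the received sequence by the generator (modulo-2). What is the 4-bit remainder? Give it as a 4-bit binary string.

Modulo-2 division of 111001101001 by 10011:
  pos 0: 11100 XOR 10011 = 01111
  pos 1: 11111 XOR 10011 = 01100
  pos 2: 11001 XOR 10011 = 01010
  pos 3: 10100 XOR 10011 = 00111
  pos 5: 11110 XOR 10011 = 01101
  pos 6: 11010 XOR 10011 = 01001
  pos 7: 10011 XOR 10011 = 00000
Remainder = 0000 (zero — the frame passes the CRC check).

0000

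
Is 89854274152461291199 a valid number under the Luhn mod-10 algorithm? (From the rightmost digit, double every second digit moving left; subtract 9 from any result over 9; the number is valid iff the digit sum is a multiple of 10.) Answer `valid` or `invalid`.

valid

From the right, keep odd positions and double even positions (subtract 9 from any doubled value over 9):
  doubled (positions 2,4,...): 9 2 4 3 4 2 5 8 7 7 → sum 51
  kept (positions 1,3,...): 9 1 9 1 4 5 4 2 5 9 → sum 49
Total = 100.
100 mod 10 = 0, so the number is valid.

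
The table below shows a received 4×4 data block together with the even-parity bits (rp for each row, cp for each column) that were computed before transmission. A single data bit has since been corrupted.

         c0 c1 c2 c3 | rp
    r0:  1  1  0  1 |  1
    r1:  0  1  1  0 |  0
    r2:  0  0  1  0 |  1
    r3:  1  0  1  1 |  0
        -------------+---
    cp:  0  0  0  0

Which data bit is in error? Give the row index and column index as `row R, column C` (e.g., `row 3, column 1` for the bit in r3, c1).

row 3, column 2

Recompute each row's even parity and compare to rp:
  r0: data parity 1, sent rp 1 → ok
  r1: data parity 0, sent rp 0 → ok
  r2: data parity 1, sent rp 1 → ok
  r3: data parity 1, sent rp 0 → mismatch
Recompute each column's even parity and compare to cp:
  c0: data parity 0, sent cp 0 → ok
  c1: data parity 0, sent cp 0 → ok
  c2: data parity 1, sent cp 0 → mismatch
  c3: data parity 0, sent cp 0 → ok
Exactly one row (r3) and one column (c2) fail → the flipped bit is at their intersection.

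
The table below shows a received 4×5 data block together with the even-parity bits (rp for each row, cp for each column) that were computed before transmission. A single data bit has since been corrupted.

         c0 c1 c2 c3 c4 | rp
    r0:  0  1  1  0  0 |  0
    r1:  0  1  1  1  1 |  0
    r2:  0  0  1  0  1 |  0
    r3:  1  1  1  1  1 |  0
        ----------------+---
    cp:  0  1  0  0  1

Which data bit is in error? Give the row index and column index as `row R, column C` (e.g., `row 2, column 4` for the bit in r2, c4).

row 3, column 0

Recompute each row's even parity and compare to rp:
  r0: data parity 0, sent rp 0 → ok
  r1: data parity 0, sent rp 0 → ok
  r2: data parity 0, sent rp 0 → ok
  r3: data parity 1, sent rp 0 → mismatch
Recompute each column's even parity and compare to cp:
  c0: data parity 1, sent cp 0 → mismatch
  c1: data parity 1, sent cp 1 → ok
  c2: data parity 0, sent cp 0 → ok
  c3: data parity 0, sent cp 0 → ok
  c4: data parity 1, sent cp 1 → ok
Exactly one row (r3) and one column (c0) fail → the flipped bit is at their intersection.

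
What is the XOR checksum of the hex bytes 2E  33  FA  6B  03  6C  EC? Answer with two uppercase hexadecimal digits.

0F

XOR the bytes together:
  start with 0x2E
  0x2E ⊕ 0x33 = 0x1D
  0x1D ⊕ 0xFA = 0xE7
  0xE7 ⊕ 0x6B = 0x8C
  0x8C ⊕ 0x03 = 0x8F
  0x8F ⊕ 0x6C = 0xE3
  0xE3 ⊕ 0xEC = 0x0F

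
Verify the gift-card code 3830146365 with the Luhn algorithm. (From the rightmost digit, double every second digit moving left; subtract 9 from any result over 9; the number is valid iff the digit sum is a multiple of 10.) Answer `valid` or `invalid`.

valid

From the right, keep odd positions and double even positions (subtract 9 from any doubled value over 9):
  doubled (positions 2,4,...): 3 3 2 6 6 → sum 20
  kept (positions 1,3,...): 5 3 4 0 8 → sum 20
Total = 40.
40 mod 10 = 0, so the number is valid.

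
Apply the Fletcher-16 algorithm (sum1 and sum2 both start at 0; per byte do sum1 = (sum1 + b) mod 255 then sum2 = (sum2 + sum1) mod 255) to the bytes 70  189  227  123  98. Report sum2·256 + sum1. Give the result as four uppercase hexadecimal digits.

5BC5

Running sums (mod 255):
  after byte 0 (70): sum1=70, sum2=70
  after byte 1 (189): sum1=4, sum2=74
  after byte 2 (227): sum1=231, sum2=50
  after byte 3 (123): sum1=99, sum2=149
  after byte 4 (98): sum1=197, sum2=91
Checksum = sum2·256 + sum1 = 91·256 + 197 = 23493 = 0x5BC5.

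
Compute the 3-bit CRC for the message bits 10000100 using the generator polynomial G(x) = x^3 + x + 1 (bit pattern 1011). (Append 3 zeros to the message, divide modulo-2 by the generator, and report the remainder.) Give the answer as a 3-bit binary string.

Append 3 zeros: 10000100000. Divide by 1011 (XOR where the leading bit is 1):
  pos 0: 1000 XOR 1011 = 0011
  pos 2: 1101 XOR 1011 = 0110
  pos 3: 1100 XOR 1011 = 0111
  pos 4: 1110 XOR 1011 = 0101
  pos 5: 1010 XOR 1011 = 0001
Remainder (last 3 bits) = 100. This is the CRC / FCS.

100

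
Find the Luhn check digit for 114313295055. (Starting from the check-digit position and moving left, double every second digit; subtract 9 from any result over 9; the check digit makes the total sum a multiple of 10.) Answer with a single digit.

Partial digits right→left: 5 5 0 5 9 2 3 1 3 4 1 1
Double every second digit counting from the check-digit position (so the 1st, 3rd, 5th, ... of the partial from the right).
  doubled (with −9 where >9): 1 0 9 6 6 2 → sum 24
  kept as-is: 5 5 2 1 4 1 → sum 18
Total = 24 + 18 = 42.
Check digit = (10 − (42 mod 10)) mod 10 = 8.

8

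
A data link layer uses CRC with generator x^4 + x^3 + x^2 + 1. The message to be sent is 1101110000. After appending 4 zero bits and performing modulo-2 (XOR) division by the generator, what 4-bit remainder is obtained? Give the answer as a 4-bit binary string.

0111

Append 4 zeros: 11011100000000. Divide by 11101 (XOR where the leading bit is 1):
  pos 0: 11011 XOR 11101 = 00110
  pos 2: 11010 XOR 11101 = 00111
  pos 4: 11100 XOR 11101 = 00001
  pos 8: 10000 XOR 11101 = 01101
  pos 9: 11010 XOR 11101 = 00111
Remainder (last 4 bits) = 0111. This is the CRC / FCS.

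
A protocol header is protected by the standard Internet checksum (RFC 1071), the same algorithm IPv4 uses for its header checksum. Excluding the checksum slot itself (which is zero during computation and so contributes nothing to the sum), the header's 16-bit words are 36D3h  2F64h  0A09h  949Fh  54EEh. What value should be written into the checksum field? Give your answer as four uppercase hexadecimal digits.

A631

One's-complement addition (fold any carry out of bit 15 back into bit 0):
  0x36D3 + 0x2F64 = 0x06637
  0x6637 + 0x0A09 = 0x07040
  0x7040 + 0x949F = 0x104DF → wrap carry → 0x04E0
  0x04E0 + 0x54EE = 0x059CE
One's-complement sum = 0x59CE.
Checksum = ~0x59CE & 0xFFFF = 0xA631.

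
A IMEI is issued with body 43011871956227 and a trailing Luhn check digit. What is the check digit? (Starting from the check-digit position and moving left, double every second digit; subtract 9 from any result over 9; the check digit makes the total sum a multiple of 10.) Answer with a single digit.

4

Partial digits right→left: 7 2 2 6 5 9 1 7 8 1 1 0 3 4
Double every second digit counting from the check-digit position (so the 1st, 3rd, 5th, ... of the partial from the right).
  doubled (with −9 where >9): 5 4 1 2 7 2 6 → sum 27
  kept as-is: 2 6 9 7 1 0 4 → sum 29
Total = 27 + 29 = 56.
Check digit = (10 − (56 mod 10)) mod 10 = 4.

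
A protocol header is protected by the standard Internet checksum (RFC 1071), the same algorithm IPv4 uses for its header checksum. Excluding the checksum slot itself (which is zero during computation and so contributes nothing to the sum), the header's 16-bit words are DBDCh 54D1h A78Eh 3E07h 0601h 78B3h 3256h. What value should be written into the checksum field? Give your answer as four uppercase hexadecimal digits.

One's-complement addition (fold any carry out of bit 15 back into bit 0):
  0xDBDC + 0x54D1 = 0x130AD → wrap carry → 0x30AE
  0x30AE + 0xA78E = 0x0D83C
  0xD83C + 0x3E07 = 0x11643 → wrap carry → 0x1644
  0x1644 + 0x0601 = 0x01C45
  0x1C45 + 0x78B3 = 0x094F8
  0x94F8 + 0x3256 = 0x0C74E
One's-complement sum = 0xC74E.
Checksum = ~0xC74E & 0xFFFF = 0x38B1.

38B1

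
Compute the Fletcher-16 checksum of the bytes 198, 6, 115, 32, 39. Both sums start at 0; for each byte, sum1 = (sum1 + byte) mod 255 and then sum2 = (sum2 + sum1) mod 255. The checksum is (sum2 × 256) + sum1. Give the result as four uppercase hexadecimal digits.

Running sums (mod 255):
  after byte 0 (198): sum1=198, sum2=198
  after byte 1 (6): sum1=204, sum2=147
  after byte 2 (115): sum1=64, sum2=211
  after byte 3 (32): sum1=96, sum2=52
  after byte 4 (39): sum1=135, sum2=187
Checksum = sum2·256 + sum1 = 187·256 + 135 = 48007 = 0xBB87.

BB87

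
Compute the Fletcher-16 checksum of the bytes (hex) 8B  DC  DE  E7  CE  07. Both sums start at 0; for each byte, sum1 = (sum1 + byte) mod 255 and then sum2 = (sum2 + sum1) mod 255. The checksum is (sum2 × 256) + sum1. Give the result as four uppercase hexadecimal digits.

Running sums (mod 255):
  after byte 0 (8B): sum1=139, sum2=139
  after byte 1 (DC): sum1=104, sum2=243
  after byte 2 (DE): sum1=71, sum2=59
  after byte 3 (E7): sum1=47, sum2=106
  after byte 4 (CE): sum1=253, sum2=104
  after byte 5 (07): sum1=5, sum2=109
Checksum = sum2·256 + sum1 = 109·256 + 5 = 27909 = 0x6D05.

6D05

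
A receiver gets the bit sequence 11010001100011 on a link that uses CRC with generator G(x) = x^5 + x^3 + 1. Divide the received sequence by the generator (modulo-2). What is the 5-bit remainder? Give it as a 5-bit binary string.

00000

Modulo-2 division of 11010001100011 by 101001:
  pos 0: 110100 XOR 101001 = 011101
  pos 1: 111010 XOR 101001 = 010011
  pos 2: 100111 XOR 101001 = 001110
  pos 4: 111010 XOR 101001 = 010011
  pos 5: 100110 XOR 101001 = 001111
  pos 7: 111101 XOR 101001 = 010100
  pos 8: 101001 XOR 101001 = 000000
Remainder = 00000 (zero — the frame passes the CRC check).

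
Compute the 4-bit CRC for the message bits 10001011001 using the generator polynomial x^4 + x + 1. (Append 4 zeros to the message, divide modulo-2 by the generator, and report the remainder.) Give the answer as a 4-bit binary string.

Append 4 zeros: 100010110010000. Divide by 10011 (XOR where the leading bit is 1):
  pos 0: 10001 XOR 10011 = 00010
  pos 3: 10011 XOR 10011 = 00000
  pos 10: 10000 XOR 10011 = 00011
Remainder (last 4 bits) = 0011. This is the CRC / FCS.

0011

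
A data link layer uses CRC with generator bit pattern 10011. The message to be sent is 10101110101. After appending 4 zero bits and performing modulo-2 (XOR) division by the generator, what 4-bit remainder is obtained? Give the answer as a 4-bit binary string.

Append 4 zeros: 101011101010000. Divide by 10011 (XOR where the leading bit is 1):
  pos 0: 10101 XOR 10011 = 00110
  pos 2: 11011 XOR 10011 = 01000
  pos 3: 10000 XOR 10011 = 00011
  pos 6: 11101 XOR 10011 = 01110
  pos 7: 11100 XOR 10011 = 01111
  pos 8: 11110 XOR 10011 = 01101
  pos 9: 11010 XOR 10011 = 01001
  pos 10: 10010 XOR 10011 = 00001
Remainder (last 4 bits) = 0001. This is the CRC / FCS.

0001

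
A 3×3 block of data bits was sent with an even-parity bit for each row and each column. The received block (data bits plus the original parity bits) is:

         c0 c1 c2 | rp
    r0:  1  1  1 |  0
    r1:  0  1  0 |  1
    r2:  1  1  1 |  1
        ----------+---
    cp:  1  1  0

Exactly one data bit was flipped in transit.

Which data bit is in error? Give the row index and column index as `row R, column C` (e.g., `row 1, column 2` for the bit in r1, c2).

row 0, column 0

Recompute each row's even parity and compare to rp:
  r0: data parity 1, sent rp 0 → mismatch
  r1: data parity 1, sent rp 1 → ok
  r2: data parity 1, sent rp 1 → ok
Recompute each column's even parity and compare to cp:
  c0: data parity 0, sent cp 1 → mismatch
  c1: data parity 1, sent cp 1 → ok
  c2: data parity 0, sent cp 0 → ok
Exactly one row (r0) and one column (c0) fail → the flipped bit is at their intersection.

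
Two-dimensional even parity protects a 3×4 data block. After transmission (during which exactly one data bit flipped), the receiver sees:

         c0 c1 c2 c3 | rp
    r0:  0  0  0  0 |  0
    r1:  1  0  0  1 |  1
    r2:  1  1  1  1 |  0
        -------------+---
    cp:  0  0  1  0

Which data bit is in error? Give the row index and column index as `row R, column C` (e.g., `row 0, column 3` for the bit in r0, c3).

Recompute each row's even parity and compare to rp:
  r0: data parity 0, sent rp 0 → ok
  r1: data parity 0, sent rp 1 → mismatch
  r2: data parity 0, sent rp 0 → ok
Recompute each column's even parity and compare to cp:
  c0: data parity 0, sent cp 0 → ok
  c1: data parity 1, sent cp 0 → mismatch
  c2: data parity 1, sent cp 1 → ok
  c3: data parity 0, sent cp 0 → ok
Exactly one row (r1) and one column (c1) fail → the flipped bit is at their intersection.

row 1, column 1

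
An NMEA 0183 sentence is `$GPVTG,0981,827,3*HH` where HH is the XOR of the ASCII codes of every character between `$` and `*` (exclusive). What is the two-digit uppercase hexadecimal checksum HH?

XOR the ASCII codes of the payload characters:
  'G' = 0x47 → acc = 0x47
  'P' = 0x50 → acc = 0x17
  'V' = 0x56 → acc = 0x41
  'T' = 0x54 → acc = 0x15
  'G' = 0x47 → acc = 0x52
  ',' = 0x2C → acc = 0x7E
  '0' = 0x30 → acc = 0x4E
  '9' = 0x39 → acc = 0x77
  '8' = 0x38 → acc = 0x4F
  '1' = 0x31 → acc = 0x7E
  ',' = 0x2C → acc = 0x52
  '8' = 0x38 → acc = 0x6A
  '2' = 0x32 → acc = 0x58
  '7' = 0x37 → acc = 0x6F
  ',' = 0x2C → acc = 0x43
  '3' = 0x33 → acc = 0x70
Checksum = 0x70.

70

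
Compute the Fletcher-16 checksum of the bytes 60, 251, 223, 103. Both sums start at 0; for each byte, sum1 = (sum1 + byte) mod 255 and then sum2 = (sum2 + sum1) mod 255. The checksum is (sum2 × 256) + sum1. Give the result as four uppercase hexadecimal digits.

Running sums (mod 255):
  after byte 0 (60): sum1=60, sum2=60
  after byte 1 (251): sum1=56, sum2=116
  after byte 2 (223): sum1=24, sum2=140
  after byte 3 (103): sum1=127, sum2=12
Checksum = sum2·256 + sum1 = 12·256 + 127 = 3199 = 0x0C7F.

0C7F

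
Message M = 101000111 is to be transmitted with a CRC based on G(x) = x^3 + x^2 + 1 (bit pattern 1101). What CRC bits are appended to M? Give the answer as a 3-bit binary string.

Append 3 zeros: 101000111000. Divide by 1101 (XOR where the leading bit is 1):
  pos 0: 1010 XOR 1101 = 0111
  pos 1: 1110 XOR 1101 = 0011
  pos 3: 1101 XOR 1101 = 0000
  pos 7: 1100 XOR 1101 = 0001
Remainder (last 3 bits) = 010. This is the CRC / FCS.

010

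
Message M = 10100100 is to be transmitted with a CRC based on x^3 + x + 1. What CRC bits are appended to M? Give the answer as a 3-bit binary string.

110

Append 3 zeros: 10100100000. Divide by 1011 (XOR where the leading bit is 1):
  pos 0: 1010 XOR 1011 = 0001
  pos 3: 1010 XOR 1011 = 0001
  pos 6: 1000 XOR 1011 = 0011
Remainder (last 3 bits) = 110. This is the CRC / FCS.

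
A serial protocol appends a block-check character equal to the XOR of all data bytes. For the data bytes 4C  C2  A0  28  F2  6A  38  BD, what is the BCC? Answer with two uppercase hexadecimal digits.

1B

XOR the bytes together:
  start with 0x4C
  0x4C ⊕ 0xC2 = 0x8E
  0x8E ⊕ 0xA0 = 0x2E
  0x2E ⊕ 0x28 = 0x06
  0x06 ⊕ 0xF2 = 0xF4
  0xF4 ⊕ 0x6A = 0x9E
  0x9E ⊕ 0x38 = 0xA6
  0xA6 ⊕ 0xBD = 0x1B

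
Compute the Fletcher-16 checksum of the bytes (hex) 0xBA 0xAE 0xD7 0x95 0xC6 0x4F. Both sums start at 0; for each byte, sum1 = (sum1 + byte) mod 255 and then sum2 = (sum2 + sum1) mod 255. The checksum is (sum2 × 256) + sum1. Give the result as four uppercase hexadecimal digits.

Running sums (mod 255):
  after byte 0 (0xBA): sum1=186, sum2=186
  after byte 1 (0xAE): sum1=105, sum2=36
  after byte 2 (0xD7): sum1=65, sum2=101
  after byte 3 (0x95): sum1=214, sum2=60
  after byte 4 (0xC6): sum1=157, sum2=217
  after byte 5 (0x4F): sum1=236, sum2=198
Checksum = sum2·256 + sum1 = 198·256 + 236 = 50924 = 0xC6EC.

C6EC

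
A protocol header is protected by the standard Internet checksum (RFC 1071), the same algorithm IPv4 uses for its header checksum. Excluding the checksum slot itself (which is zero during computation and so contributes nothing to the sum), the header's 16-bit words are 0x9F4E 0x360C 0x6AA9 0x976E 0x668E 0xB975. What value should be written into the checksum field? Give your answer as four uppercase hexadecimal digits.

One's-complement addition (fold any carry out of bit 15 back into bit 0):
  0x9F4E + 0x360C = 0x0D55A
  0xD55A + 0x6AA9 = 0x14003 → wrap carry → 0x4004
  0x4004 + 0x976E = 0x0D772
  0xD772 + 0x668E = 0x13E00 → wrap carry → 0x3E01
  0x3E01 + 0xB975 = 0x0F776
One's-complement sum = 0xF776.
Checksum = ~0xF776 & 0xFFFF = 0x0889.

0889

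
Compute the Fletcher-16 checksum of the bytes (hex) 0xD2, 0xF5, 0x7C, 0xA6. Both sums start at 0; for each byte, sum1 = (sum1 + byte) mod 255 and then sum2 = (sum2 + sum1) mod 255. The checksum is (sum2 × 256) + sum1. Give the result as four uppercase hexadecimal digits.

Running sums (mod 255):
  after byte 0 (0xD2): sum1=210, sum2=210
  after byte 1 (0xF5): sum1=200, sum2=155
  after byte 2 (0x7C): sum1=69, sum2=224
  after byte 3 (0xA6): sum1=235, sum2=204
Checksum = sum2·256 + sum1 = 204·256 + 235 = 52459 = 0xCCEB.

CCEB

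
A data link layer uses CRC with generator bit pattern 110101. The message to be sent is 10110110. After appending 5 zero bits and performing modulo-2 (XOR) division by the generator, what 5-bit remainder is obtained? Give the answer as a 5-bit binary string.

Append 5 zeros: 1011011000000. Divide by 110101 (XOR where the leading bit is 1):
  pos 0: 101101 XOR 110101 = 011000
  pos 1: 110001 XOR 110101 = 000100
  pos 4: 100000 XOR 110101 = 010101
  pos 5: 101010 XOR 110101 = 011111
  pos 6: 111110 XOR 110101 = 001011
Remainder (last 5 bits) = 10110. This is the CRC / FCS.

10110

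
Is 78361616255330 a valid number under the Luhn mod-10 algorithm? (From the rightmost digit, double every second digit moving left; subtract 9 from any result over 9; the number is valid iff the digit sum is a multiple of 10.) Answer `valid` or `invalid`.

From the right, keep odd positions and double even positions (subtract 9 from any doubled value over 9):
  doubled (positions 2,4,...): 6 1 4 2 2 6 5 → sum 26
  kept (positions 1,3,...): 0 3 5 6 6 6 8 → sum 34
Total = 60.
60 mod 10 = 0, so the number is valid.

valid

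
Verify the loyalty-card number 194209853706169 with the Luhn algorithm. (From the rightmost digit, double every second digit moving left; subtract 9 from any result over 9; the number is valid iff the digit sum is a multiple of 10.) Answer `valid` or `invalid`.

From the right, keep odd positions and double even positions (subtract 9 from any doubled value over 9):
  doubled (positions 2,4,...): 3 3 5 1 9 4 9 → sum 34
  kept (positions 1,3,...): 9 1 0 3 8 0 4 1 → sum 26
Total = 60.
60 mod 10 = 0, so the number is valid.

valid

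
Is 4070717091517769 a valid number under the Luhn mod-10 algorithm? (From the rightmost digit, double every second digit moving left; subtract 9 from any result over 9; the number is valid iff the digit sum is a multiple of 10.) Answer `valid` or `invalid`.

From the right, keep odd positions and double even positions (subtract 9 from any doubled value over 9):
  doubled (positions 2,4,...): 3 5 1 9 5 5 5 8 → sum 41
  kept (positions 1,3,...): 9 7 1 1 0 1 0 0 → sum 19
Total = 60.
60 mod 10 = 0, so the number is valid.

valid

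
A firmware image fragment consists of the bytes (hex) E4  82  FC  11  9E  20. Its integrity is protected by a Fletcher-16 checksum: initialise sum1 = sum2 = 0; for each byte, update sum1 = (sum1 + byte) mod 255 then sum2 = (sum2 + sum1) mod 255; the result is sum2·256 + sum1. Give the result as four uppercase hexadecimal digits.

Running sums (mod 255):
  after byte 0 (E4): sum1=228, sum2=228
  after byte 1 (82): sum1=103, sum2=76
  after byte 2 (FC): sum1=100, sum2=176
  after byte 3 (11): sum1=117, sum2=38
  after byte 4 (9E): sum1=20, sum2=58
  after byte 5 (20): sum1=52, sum2=110
Checksum = sum2·256 + sum1 = 110·256 + 52 = 28212 = 0x6E34.

6E34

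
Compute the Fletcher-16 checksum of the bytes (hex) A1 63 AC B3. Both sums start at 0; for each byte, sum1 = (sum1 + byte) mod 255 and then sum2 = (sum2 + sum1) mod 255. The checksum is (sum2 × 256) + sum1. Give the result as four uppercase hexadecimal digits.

Running sums (mod 255):
  after byte 0 (A1): sum1=161, sum2=161
  after byte 1 (63): sum1=5, sum2=166
  after byte 2 (AC): sum1=177, sum2=88
  after byte 3 (B3): sum1=101, sum2=189
Checksum = sum2·256 + sum1 = 189·256 + 101 = 48485 = 0xBD65.

BD65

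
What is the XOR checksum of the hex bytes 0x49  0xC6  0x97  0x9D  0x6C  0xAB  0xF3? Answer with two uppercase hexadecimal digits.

XOR the bytes together:
  start with 0x49
  0x49 ⊕ 0xC6 = 0x8F
  0x8F ⊕ 0x97 = 0x18
  0x18 ⊕ 0x9D = 0x85
  0x85 ⊕ 0x6C = 0xE9
  0xE9 ⊕ 0xAB = 0x42
  0x42 ⊕ 0xF3 = 0xB1

B1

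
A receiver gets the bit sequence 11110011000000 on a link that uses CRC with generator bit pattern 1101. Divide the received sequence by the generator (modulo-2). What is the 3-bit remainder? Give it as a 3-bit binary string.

Modulo-2 division of 11110011000000 by 1101:
  pos 0: 1111 XOR 1101 = 0010
  pos 2: 1000 XOR 1101 = 0101
  pos 3: 1011 XOR 1101 = 0110
  pos 4: 1101 XOR 1101 = 0000
Remainder = 000 (zero — the frame passes the CRC check).

000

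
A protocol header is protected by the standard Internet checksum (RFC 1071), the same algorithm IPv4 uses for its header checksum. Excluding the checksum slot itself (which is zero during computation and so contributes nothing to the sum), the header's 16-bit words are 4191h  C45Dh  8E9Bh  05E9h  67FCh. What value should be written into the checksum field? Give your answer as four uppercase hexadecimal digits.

FD8F

One's-complement addition (fold any carry out of bit 15 back into bit 0):
  0x4191 + 0xC45D = 0x105EE → wrap carry → 0x05EF
  0x05EF + 0x8E9B = 0x0948A
  0x948A + 0x05E9 = 0x09A73
  0x9A73 + 0x67FC = 0x1026F → wrap carry → 0x0270
One's-complement sum = 0x0270.
Checksum = ~0x0270 & 0xFFFF = 0xFD8F.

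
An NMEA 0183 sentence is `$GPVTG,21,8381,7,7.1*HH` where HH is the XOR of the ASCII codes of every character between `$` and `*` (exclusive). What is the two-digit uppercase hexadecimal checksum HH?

4C

XOR the ASCII codes of the payload characters:
  'G' = 0x47 → acc = 0x47
  'P' = 0x50 → acc = 0x17
  'V' = 0x56 → acc = 0x41
  'T' = 0x54 → acc = 0x15
  'G' = 0x47 → acc = 0x52
  ',' = 0x2C → acc = 0x7E
  '2' = 0x32 → acc = 0x4C
  '1' = 0x31 → acc = 0x7D
  ',' = 0x2C → acc = 0x51
  '8' = 0x38 → acc = 0x69
  '3' = 0x33 → acc = 0x5A
  '8' = 0x38 → acc = 0x62
  '1' = 0x31 → acc = 0x53
  ',' = 0x2C → acc = 0x7F
  '7' = 0x37 → acc = 0x48
  ',' = 0x2C → acc = 0x64
  '7' = 0x37 → acc = 0x53
  '.' = 0x2E → acc = 0x7D
  '1' = 0x31 → acc = 0x4C
Checksum = 0x4C.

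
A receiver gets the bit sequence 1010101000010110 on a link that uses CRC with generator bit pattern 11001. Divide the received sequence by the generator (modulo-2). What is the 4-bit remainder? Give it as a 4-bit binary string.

Modulo-2 division of 1010101000010110 by 11001:
  pos 0: 10101 XOR 11001 = 01100
  pos 1: 11000 XOR 11001 = 00001
  pos 5: 11000 XOR 11001 = 00001
  pos 9: 10101 XOR 11001 = 01100
  pos 10: 11001 XOR 11001 = 00000
Remainder = 0000 (zero — the frame passes the CRC check).

0000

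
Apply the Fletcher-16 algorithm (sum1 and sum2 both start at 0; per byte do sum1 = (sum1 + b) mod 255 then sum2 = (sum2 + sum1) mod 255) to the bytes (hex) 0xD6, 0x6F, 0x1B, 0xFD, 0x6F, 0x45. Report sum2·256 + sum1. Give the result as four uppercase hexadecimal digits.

C014

Running sums (mod 255):
  after byte 0 (0xD6): sum1=214, sum2=214
  after byte 1 (0x6F): sum1=70, sum2=29
  after byte 2 (0x1B): sum1=97, sum2=126
  after byte 3 (0xFD): sum1=95, sum2=221
  after byte 4 (0x6F): sum1=206, sum2=172
  after byte 5 (0x45): sum1=20, sum2=192
Checksum = sum2·256 + sum1 = 192·256 + 20 = 49172 = 0xC014.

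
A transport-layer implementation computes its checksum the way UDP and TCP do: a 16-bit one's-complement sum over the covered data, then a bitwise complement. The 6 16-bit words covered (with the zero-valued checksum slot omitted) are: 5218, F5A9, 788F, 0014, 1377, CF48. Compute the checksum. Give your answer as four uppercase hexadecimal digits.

5CDA

One's-complement addition (fold any carry out of bit 15 back into bit 0):
  0x5218 + 0xF5A9 = 0x147C1 → wrap carry → 0x47C2
  0x47C2 + 0x788F = 0x0C051
  0xC051 + 0x0014 = 0x0C065
  0xC065 + 0x1377 = 0x0D3DC
  0xD3DC + 0xCF48 = 0x1A324 → wrap carry → 0xA325
One's-complement sum = 0xA325.
Checksum = ~0xA325 & 0xFFFF = 0x5CDA.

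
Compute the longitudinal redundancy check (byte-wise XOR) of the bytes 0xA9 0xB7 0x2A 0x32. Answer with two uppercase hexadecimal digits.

XOR the bytes together:
  start with 0xA9
  0xA9 ⊕ 0xB7 = 0x1E
  0x1E ⊕ 0x2A = 0x34
  0x34 ⊕ 0x32 = 0x06

06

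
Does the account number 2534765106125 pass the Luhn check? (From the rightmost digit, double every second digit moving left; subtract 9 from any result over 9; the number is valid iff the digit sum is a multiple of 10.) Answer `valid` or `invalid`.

invalid

From the right, keep odd positions and double even positions (subtract 9 from any doubled value over 9):
  doubled (positions 2,4,...): 4 3 2 3 8 1 → sum 21
  kept (positions 1,3,...): 5 1 0 5 7 3 2 → sum 23
Total = 44.
44 mod 10 = 4, so the number is invalid.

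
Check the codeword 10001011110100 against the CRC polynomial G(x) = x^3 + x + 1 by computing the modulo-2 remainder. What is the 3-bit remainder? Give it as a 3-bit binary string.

Modulo-2 division of 10001011110100 by 1011:
  pos 0: 1000 XOR 1011 = 0011
  pos 2: 1110 XOR 1011 = 0101
  pos 3: 1011 XOR 1011 = 0000
  pos 7: 1110 XOR 1011 = 0101
  pos 8: 1011 XOR 1011 = 0000
Remainder = 000 (zero — the frame passes the CRC check).

000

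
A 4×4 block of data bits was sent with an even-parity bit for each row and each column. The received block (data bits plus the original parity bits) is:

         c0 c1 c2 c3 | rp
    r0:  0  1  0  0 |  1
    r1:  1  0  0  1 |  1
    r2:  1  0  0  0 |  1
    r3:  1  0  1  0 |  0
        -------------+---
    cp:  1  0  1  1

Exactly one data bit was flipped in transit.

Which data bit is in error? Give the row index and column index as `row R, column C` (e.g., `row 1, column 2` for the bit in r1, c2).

Recompute each row's even parity and compare to rp:
  r0: data parity 1, sent rp 1 → ok
  r1: data parity 0, sent rp 1 → mismatch
  r2: data parity 1, sent rp 1 → ok
  r3: data parity 0, sent rp 0 → ok
Recompute each column's even parity and compare to cp:
  c0: data parity 1, sent cp 1 → ok
  c1: data parity 1, sent cp 0 → mismatch
  c2: data parity 1, sent cp 1 → ok
  c3: data parity 1, sent cp 1 → ok
Exactly one row (r1) and one column (c1) fail → the flipped bit is at their intersection.

row 1, column 1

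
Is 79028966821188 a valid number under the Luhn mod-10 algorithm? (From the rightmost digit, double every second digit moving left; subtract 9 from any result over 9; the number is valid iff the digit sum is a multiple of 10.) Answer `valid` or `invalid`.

invalid

From the right, keep odd positions and double even positions (subtract 9 from any doubled value over 9):
  doubled (positions 2,4,...): 7 2 7 3 7 0 5 → sum 31
  kept (positions 1,3,...): 8 1 2 6 9 2 9 → sum 37
Total = 68.
68 mod 10 = 8, so the number is invalid.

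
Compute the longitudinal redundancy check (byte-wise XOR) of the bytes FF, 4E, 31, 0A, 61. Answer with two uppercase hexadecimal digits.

XOR the bytes together:
  start with 0xFF
  0xFF ⊕ 0x4E = 0xB1
  0xB1 ⊕ 0x31 = 0x80
  0x80 ⊕ 0x0A = 0x8A
  0x8A ⊕ 0x61 = 0xEB

EB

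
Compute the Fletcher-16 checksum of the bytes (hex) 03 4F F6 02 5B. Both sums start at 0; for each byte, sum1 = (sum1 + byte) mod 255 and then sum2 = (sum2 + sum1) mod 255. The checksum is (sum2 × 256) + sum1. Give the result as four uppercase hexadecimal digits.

Running sums (mod 255):
  after byte 0 (03): sum1=3, sum2=3
  after byte 1 (4F): sum1=82, sum2=85
  after byte 2 (F6): sum1=73, sum2=158
  after byte 3 (02): sum1=75, sum2=233
  after byte 4 (5B): sum1=166, sum2=144
Checksum = sum2·256 + sum1 = 144·256 + 166 = 37030 = 0x90A6.

90A6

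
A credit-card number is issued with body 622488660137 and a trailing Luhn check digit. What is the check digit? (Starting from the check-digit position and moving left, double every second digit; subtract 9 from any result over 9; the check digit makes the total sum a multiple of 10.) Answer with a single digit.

6

Partial digits right→left: 7 3 1 0 6 6 8 8 4 2 2 6
Double every second digit counting from the check-digit position (so the 1st, 3rd, 5th, ... of the partial from the right).
  doubled (with −9 where >9): 5 2 3 7 8 4 → sum 29
  kept as-is: 3 0 6 8 2 6 → sum 25
Total = 29 + 25 = 54.
Check digit = (10 − (54 mod 10)) mod 10 = 6.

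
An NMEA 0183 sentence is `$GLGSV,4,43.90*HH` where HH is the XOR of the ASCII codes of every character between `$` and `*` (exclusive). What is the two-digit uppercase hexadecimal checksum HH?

XOR the ASCII codes of the payload characters:
  'G' = 0x47 → acc = 0x47
  'L' = 0x4C → acc = 0x0B
  'G' = 0x47 → acc = 0x4C
  'S' = 0x53 → acc = 0x1F
  'V' = 0x56 → acc = 0x49
  ',' = 0x2C → acc = 0x65
  '4' = 0x34 → acc = 0x51
  ',' = 0x2C → acc = 0x7D
  '4' = 0x34 → acc = 0x49
  '3' = 0x33 → acc = 0x7A
  '.' = 0x2E → acc = 0x54
  '9' = 0x39 → acc = 0x6D
  '0' = 0x30 → acc = 0x5D
Checksum = 0x5D.

5D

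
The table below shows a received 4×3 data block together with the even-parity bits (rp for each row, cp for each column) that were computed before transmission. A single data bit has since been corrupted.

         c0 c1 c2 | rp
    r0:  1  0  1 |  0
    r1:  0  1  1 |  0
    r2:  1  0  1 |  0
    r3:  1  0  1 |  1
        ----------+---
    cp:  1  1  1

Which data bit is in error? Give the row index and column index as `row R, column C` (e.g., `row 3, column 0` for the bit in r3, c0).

Recompute each row's even parity and compare to rp:
  r0: data parity 0, sent rp 0 → ok
  r1: data parity 0, sent rp 0 → ok
  r2: data parity 0, sent rp 0 → ok
  r3: data parity 0, sent rp 1 → mismatch
Recompute each column's even parity and compare to cp:
  c0: data parity 1, sent cp 1 → ok
  c1: data parity 1, sent cp 1 → ok
  c2: data parity 0, sent cp 1 → mismatch
Exactly one row (r3) and one column (c2) fail → the flipped bit is at their intersection.

row 3, column 2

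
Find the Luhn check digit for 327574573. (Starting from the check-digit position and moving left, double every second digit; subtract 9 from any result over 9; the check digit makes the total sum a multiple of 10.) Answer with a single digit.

9

Partial digits right→left: 3 7 5 4 7 5 7 2 3
Double every second digit counting from the check-digit position (so the 1st, 3rd, 5th, ... of the partial from the right).
  doubled (with −9 where >9): 6 1 5 5 6 → sum 23
  kept as-is: 7 4 5 2 → sum 18
Total = 23 + 18 = 41.
Check digit = (10 − (41 mod 10)) mod 10 = 9.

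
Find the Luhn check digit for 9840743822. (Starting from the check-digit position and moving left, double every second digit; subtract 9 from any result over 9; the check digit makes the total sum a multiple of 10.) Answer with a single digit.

9

Partial digits right→left: 2 2 8 3 4 7 0 4 8 9
Double every second digit counting from the check-digit position (so the 1st, 3rd, 5th, ... of the partial from the right).
  doubled (with −9 where >9): 4 7 8 0 7 → sum 26
  kept as-is: 2 3 7 4 9 → sum 25
Total = 26 + 25 = 51.
Check digit = (10 − (51 mod 10)) mod 10 = 9.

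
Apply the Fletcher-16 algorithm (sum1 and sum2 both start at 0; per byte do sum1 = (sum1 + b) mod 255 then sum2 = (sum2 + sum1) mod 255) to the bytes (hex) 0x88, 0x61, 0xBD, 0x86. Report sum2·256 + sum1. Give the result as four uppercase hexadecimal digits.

Running sums (mod 255):
  after byte 0 (0x88): sum1=136, sum2=136
  after byte 1 (0x61): sum1=233, sum2=114
  after byte 2 (0xBD): sum1=167, sum2=26
  after byte 3 (0x86): sum1=46, sum2=72
Checksum = sum2·256 + sum1 = 72·256 + 46 = 18478 = 0x482E.

482E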